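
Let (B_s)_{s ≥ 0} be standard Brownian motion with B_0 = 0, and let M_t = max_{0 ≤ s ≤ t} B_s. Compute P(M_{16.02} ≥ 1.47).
P(M_{16.02} ≥ 1.47) = 2·P(B_{16.02} ≥ 1.47) = 2(1 − Φ(1.47/√16.02)) ≈ 0.7134

By the reflection principle for Brownian motion, P(M_t ≥ a) = 2 · P(B_t ≥ a) for a ≥ 0. Since B_t ~ N(0, t), P(B_t ≥ 1.47) = 1 − Φ(1.47/√t) = 1 − Φ(1.47/√16.02) = 1 − Φ(0.3673). So
  P(M_{16.02} ≥ 1.47) = 2(1 − Φ(0.3673)) ≈ 0.7134.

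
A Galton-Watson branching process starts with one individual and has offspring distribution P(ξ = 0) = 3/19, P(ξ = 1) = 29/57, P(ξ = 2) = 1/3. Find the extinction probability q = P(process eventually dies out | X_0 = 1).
q = 9/19

The pgf is f(s) = 3/19 + 29/57·s + 1/3·s². The extinction probability q is the smallest fixed point of f in [0, 1]. Setting s = f(s):
  1/3·s² + (29/57 − 1)·s + 3/19 = 0
  1/3·s² − (3/19 + 1/3)·s + 3/19 = 0
which factors as (s − 1)·(1/3·s − 3/19) = 0, giving roots s = 1 and s = (3/19)/(1/3) = 9/19.
Mean offspring μ = 29/57 + 2·1/3 = 67/57 > 1 (supercritical), so q < 1. The extinction probability is the smaller root: q = (3/19)/(1/3) = 9/19.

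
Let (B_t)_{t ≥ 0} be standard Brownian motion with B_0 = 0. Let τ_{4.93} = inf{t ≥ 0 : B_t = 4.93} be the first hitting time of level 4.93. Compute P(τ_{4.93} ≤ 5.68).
P(τ_{4.93} ≤ 5.68) = 2(1 − Φ(4.93/√5.68)) = 2(1 − Φ(2.0686)) ≈ 0.0386

By the reflection principle for standard BM, P(τ_b ≤ t) = 2 · P(B_t ≥ b). Since B_t ~ N(0, t), P(B_t ≥ 4.93) = 1 − Φ(4.93/√t) = 1 − Φ(4.93/√5.68) = 1 − Φ(2.0686) ≈ 0.01929. Doubling: P(τ_{4.93} ≤ 5.68) ≈ 2 · 0.01929 = 0.03858 ≈ 0.0386.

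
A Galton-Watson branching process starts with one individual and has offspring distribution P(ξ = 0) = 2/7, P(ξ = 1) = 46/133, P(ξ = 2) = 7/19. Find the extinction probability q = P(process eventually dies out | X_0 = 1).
q = 38/49

The pgf is f(s) = 2/7 + 46/133·s + 7/19·s². The extinction probability q is the smallest fixed point of f in [0, 1]. Setting s = f(s):
  7/19·s² + (46/133 − 1)·s + 2/7 = 0
  7/19·s² − (2/7 + 7/19)·s + 2/7 = 0
which factors as (s − 1)·(7/19·s − 2/7) = 0, giving roots s = 1 and s = (2/7)/(7/19) = 38/49.
Mean offspring μ = 46/133 + 2·7/19 = 144/133 > 1 (supercritical), so q < 1. The extinction probability is the smaller root: q = (2/7)/(7/19) = 38/49.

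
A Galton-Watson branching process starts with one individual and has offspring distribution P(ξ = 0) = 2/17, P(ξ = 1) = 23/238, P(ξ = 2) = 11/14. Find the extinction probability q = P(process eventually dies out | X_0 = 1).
q = 28/187

The pgf is f(s) = 2/17 + 23/238·s + 11/14·s². The extinction probability q is the smallest fixed point of f in [0, 1]. Setting s = f(s):
  11/14·s² + (23/238 − 1)·s + 2/17 = 0
  11/14·s² − (2/17 + 11/14)·s + 2/17 = 0
which factors as (s − 1)·(11/14·s − 2/17) = 0, giving roots s = 1 and s = (2/17)/(11/14) = 28/187.
Mean offspring μ = 23/238 + 2·11/14 = 397/238 > 1 (supercritical), so q < 1. The extinction probability is the smaller root: q = (2/17)/(11/14) = 28/187.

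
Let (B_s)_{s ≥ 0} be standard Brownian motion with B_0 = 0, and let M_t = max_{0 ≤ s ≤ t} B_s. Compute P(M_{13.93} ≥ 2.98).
P(M_{13.93} ≥ 2.98) = 2·P(B_{13.93} ≥ 2.98) = 2(1 − Φ(2.98/√13.93)) ≈ 0.4246

By the reflection principle for Brownian motion, P(M_t ≥ a) = 2 · P(B_t ≥ a) for a ≥ 0. Since B_t ~ N(0, t), P(B_t ≥ 2.98) = 1 − Φ(2.98/√t) = 1 − Φ(2.98/√13.93) = 1 − Φ(0.7984). So
  P(M_{13.93} ≥ 2.98) = 2(1 − Φ(0.7984)) ≈ 0.4246.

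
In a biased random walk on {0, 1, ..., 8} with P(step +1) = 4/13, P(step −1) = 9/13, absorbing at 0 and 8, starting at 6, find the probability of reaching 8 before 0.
P(hit 8 before 0) = (1 − (9/4)^6) / (1 − (9/4)^8) = 129808/661249

Let u_k denote P(reach 8 before 0 | start at k). Boundary: u_0 = 0, u_8 = 1. Recurrence: u_k = 4/13·u_{k+1} + 9/13·u_{k-1} for 1 ≤ k ≤ 7. Try u_k = A + B·r^k with r = q/p = (9/13)/(4/13) = 9/4. Substitution satisfies the recurrence; boundary conditions give:
  u_k = (1 − r^k) / (1 − r^N) = (1 − (9/4)^6) / (1 − (9/4)^8) = 129808/661249.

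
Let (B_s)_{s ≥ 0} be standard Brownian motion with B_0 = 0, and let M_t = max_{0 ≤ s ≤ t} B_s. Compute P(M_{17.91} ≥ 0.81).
P(M_{17.91} ≥ 0.81) = 2·P(B_{17.91} ≥ 0.81) = 2(1 − Φ(0.81/√17.91)) ≈ 0.8482

By the reflection principle for Brownian motion, P(M_t ≥ a) = 2 · P(B_t ≥ a) for a ≥ 0. Since B_t ~ N(0, t), P(B_t ≥ 0.81) = 1 − Φ(0.81/√t) = 1 − Φ(0.81/√17.91) = 1 − Φ(0.1914). So
  P(M_{17.91} ≥ 0.81) = 2(1 − Φ(0.1914)) ≈ 0.8482.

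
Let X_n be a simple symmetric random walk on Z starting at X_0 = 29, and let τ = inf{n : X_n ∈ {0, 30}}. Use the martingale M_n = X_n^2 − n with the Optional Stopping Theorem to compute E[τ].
E[τ] = 29

M_n = X_n^2 − n is a martingale (since E[X_{n+1}^2 | F_n] = X_n^2 + 1). By OST (τ has finite mean in a bounded region), E[M_τ] = E[M_0] = X_0^2 − 0 = 29^2 = 841. Also E[M_τ] = E[X_τ^2] − E[τ]. The walk exits at 0 or 30, with P(hit 30 first) = 29/30, so E[X_τ^2] = 30^2 · 29/30 + 0 = 870. Thus E[τ] = E[X_τ^2] − E[M_τ] = 870 − 841 = 29 = 29(30 − 29) = 29.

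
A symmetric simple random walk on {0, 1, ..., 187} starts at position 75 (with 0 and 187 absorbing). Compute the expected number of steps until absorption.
E[τ | X_0 = 75] = 8400

Let v_k = E[τ | X_0 = k]. Boundary: v_0 = v_187 = 0. Recurrence: v_k = 1 + (v_{k-1} + v_{k+1})/2 for 1 ≤ k ≤ 186. The particular solution to v_k − (v_{k-1} + v_{k+1})/2 = 1 is v_k = −k^2. Adding homogeneous solution A + B k and matching boundaries gives v_k = k (187 − k). Substituting k = 75: v_75 = 75 · 112 = 8400.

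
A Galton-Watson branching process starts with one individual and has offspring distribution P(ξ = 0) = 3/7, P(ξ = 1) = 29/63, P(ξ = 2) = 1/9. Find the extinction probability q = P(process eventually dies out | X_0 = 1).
q = 1

Mean offspring μ = 0·3/7 + 1·29/63 + 2·1/9 = 43/63 ≤ 1. For μ ≤ 1 with offspring not concentrated at 1, the Galton-Watson process goes extinct almost surely, so q = 1.
(Algebraic check: The pgf is f(s) = 3/7 + 29/63·s + 1/9·s². The extinction probability q is the smallest fixed point of f in [0, 1]. Setting s = f(s):
  1/9·s² + (29/63 − 1)·s + 3/7 = 0
  1/9·s² − (3/7 + 1/9)·s + 3/7 = 0
which factors as (s − 1)·(1/9·s − 3/7) = 0, giving roots s = 1 and s = (3/7)/(1/9) = 27/7. Since 27/7 ≥ 1, the smallest root in [0, 1] is s = 1.)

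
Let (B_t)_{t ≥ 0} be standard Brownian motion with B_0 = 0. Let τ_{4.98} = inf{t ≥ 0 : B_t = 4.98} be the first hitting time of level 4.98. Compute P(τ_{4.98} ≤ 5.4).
P(τ_{4.98} ≤ 5.4) = 2(1 − Φ(4.98/√5.4)) = 2(1 − Φ(2.1431)) ≈ 0.0321

By the reflection principle for standard BM, P(τ_b ≤ t) = 2 · P(B_t ≥ b). Since B_t ~ N(0, t), P(B_t ≥ 4.98) = 1 − Φ(4.98/√t) = 1 − Φ(4.98/√5.4) = 1 − Φ(2.1431) ≈ 0.01605. Doubling: P(τ_{4.98} ≤ 5.4) ≈ 2 · 0.01605 = 0.03210 ≈ 0.0321.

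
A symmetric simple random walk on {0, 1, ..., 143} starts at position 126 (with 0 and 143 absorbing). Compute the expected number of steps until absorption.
E[τ | X_0 = 126] = 2142

Let v_k = E[τ | X_0 = k]. Boundary: v_0 = v_143 = 0. Recurrence: v_k = 1 + (v_{k-1} + v_{k+1})/2 for 1 ≤ k ≤ 142. The particular solution to v_k − (v_{k-1} + v_{k+1})/2 = 1 is v_k = −k^2. Adding homogeneous solution A + B k and matching boundaries gives v_k = k (143 − k). Substituting k = 126: v_126 = 126 · 17 = 2142.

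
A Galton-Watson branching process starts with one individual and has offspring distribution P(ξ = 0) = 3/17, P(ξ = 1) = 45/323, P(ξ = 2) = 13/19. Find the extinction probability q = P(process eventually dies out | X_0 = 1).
q = 57/221

The pgf is f(s) = 3/17 + 45/323·s + 13/19·s². The extinction probability q is the smallest fixed point of f in [0, 1]. Setting s = f(s):
  13/19·s² + (45/323 − 1)·s + 3/17 = 0
  13/19·s² − (3/17 + 13/19)·s + 3/17 = 0
which factors as (s − 1)·(13/19·s − 3/17) = 0, giving roots s = 1 and s = (3/17)/(13/19) = 57/221.
Mean offspring μ = 45/323 + 2·13/19 = 487/323 > 1 (supercritical), so q < 1. The extinction probability is the smaller root: q = (3/17)/(13/19) = 57/221.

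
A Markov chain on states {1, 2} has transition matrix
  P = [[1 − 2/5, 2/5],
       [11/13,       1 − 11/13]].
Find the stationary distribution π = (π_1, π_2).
π_1 = 55/81, π_2 = 26/81

Solve πP = π with π_1 + π_2 = 1. From πP = π: π_1 · (1 − 2/5) + π_2 · 11/13 = π_1 ⇒ π_2 · 11/13 = π_1 · 2/5 ⇒ π_2/π_1 = (2/5)/(11/13) = 26/55. Together with π_1 + π_2 = 1:
  π_1 = (11/13)/(2/5 + 11/13) = (11/13)/(81/65) = 55/81,
  π_2 = (2/5)/(2/5 + 11/13) = (2/5)/(81/65) = 26/81.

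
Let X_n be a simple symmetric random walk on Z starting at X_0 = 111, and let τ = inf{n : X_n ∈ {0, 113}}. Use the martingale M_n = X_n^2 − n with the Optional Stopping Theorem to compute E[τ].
E[τ] = 222

M_n = X_n^2 − n is a martingale (since E[X_{n+1}^2 | F_n] = X_n^2 + 1). By OST (τ has finite mean in a bounded region), E[M_τ] = E[M_0] = X_0^2 − 0 = 111^2 = 12321. Also E[M_τ] = E[X_τ^2] − E[τ]. The walk exits at 0 or 113, with P(hit 113 first) = 111/113, so E[X_τ^2] = 113^2 · 111/113 + 0 = 12543. Thus E[τ] = E[X_τ^2] − E[M_τ] = 12543 − 12321 = 222 = 111(113 − 111) = 222.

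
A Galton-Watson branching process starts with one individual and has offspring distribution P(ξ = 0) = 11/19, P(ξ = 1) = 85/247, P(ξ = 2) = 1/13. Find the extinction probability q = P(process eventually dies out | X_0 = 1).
q = 1

Mean offspring μ = 0·11/19 + 1·85/247 + 2·1/13 = 123/247 ≤ 1. For μ ≤ 1 with offspring not concentrated at 1, the Galton-Watson process goes extinct almost surely, so q = 1.
(Algebraic check: The pgf is f(s) = 11/19 + 85/247·s + 1/13·s². The extinction probability q is the smallest fixed point of f in [0, 1]. Setting s = f(s):
  1/13·s² + (85/247 − 1)·s + 11/19 = 0
  1/13·s² − (11/19 + 1/13)·s + 11/19 = 0
which factors as (s − 1)·(1/13·s − 11/19) = 0, giving roots s = 1 and s = (11/19)/(1/13) = 143/19. Since 143/19 ≥ 1, the smallest root in [0, 1] is s = 1.)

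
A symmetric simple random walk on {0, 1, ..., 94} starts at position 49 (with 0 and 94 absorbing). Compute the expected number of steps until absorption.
E[τ | X_0 = 49] = 2205

Let v_k = E[τ | X_0 = k]. Boundary: v_0 = v_94 = 0. Recurrence: v_k = 1 + (v_{k-1} + v_{k+1})/2 for 1 ≤ k ≤ 93. The particular solution to v_k − (v_{k-1} + v_{k+1})/2 = 1 is v_k = −k^2. Adding homogeneous solution A + B k and matching boundaries gives v_k = k (94 − k). Substituting k = 49: v_49 = 49 · 45 = 2205.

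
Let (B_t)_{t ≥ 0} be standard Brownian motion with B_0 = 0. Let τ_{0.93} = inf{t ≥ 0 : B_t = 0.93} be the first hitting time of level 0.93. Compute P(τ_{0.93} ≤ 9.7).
P(τ_{0.93} ≤ 9.7) = 2(1 − Φ(0.93/√9.7)) = 2(1 − Φ(0.2986)) ≈ 0.7652

By the reflection principle for standard BM, P(τ_b ≤ t) = 2 · P(B_t ≥ b). Since B_t ~ N(0, t), P(B_t ≥ 0.93) = 1 − Φ(0.93/√t) = 1 − Φ(0.93/√9.7) = 1 − Φ(0.2986) ≈ 0.38262. Doubling: P(τ_{0.93} ≤ 9.7) ≈ 2 · 0.38262 = 0.76524 ≈ 0.7652.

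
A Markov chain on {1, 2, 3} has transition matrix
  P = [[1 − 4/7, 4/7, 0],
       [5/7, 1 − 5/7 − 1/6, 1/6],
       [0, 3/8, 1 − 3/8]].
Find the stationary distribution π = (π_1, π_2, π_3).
π = (45/97, 36/97, 16/97)

This is a birth-death chain on three states, which satisfies detailed balance: π_1 · P_{12} = π_2 · P_{21} and π_2 · P_{23} = π_3 · P_{32}.
From π_1 · 4/7 = π_2 · 5/7: π_2/π_1 = (4/7)/(5/7) = 4/5.
From π_2 · 1/6 = π_3 · 3/8: π_3/π_2 = (1/6)/(3/8) = 4/9.
Take π_1 proportional to 1; then unnormalized π = (1, 4/5, 16/45). Normalize by dividing by the sum 97/45:
  π = (45/97, 36/97, 16/97).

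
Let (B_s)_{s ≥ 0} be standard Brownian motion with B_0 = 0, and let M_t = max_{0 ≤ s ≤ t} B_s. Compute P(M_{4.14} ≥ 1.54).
P(M_{4.14} ≥ 1.54) = 2·P(B_{4.14} ≥ 1.54) = 2(1 − Φ(1.54/√4.14)) ≈ 0.4491

By the reflection principle for Brownian motion, P(M_t ≥ a) = 2 · P(B_t ≥ a) for a ≥ 0. Since B_t ~ N(0, t), P(B_t ≥ 1.54) = 1 − Φ(1.54/√t) = 1 − Φ(1.54/√4.14) = 1 − Φ(0.7569). So
  P(M_{4.14} ≥ 1.54) = 2(1 − Φ(0.7569)) ≈ 0.4491.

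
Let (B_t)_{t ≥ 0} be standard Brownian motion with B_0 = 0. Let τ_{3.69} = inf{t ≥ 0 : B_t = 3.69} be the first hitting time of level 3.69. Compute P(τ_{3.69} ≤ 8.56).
P(τ_{3.69} ≤ 8.56) = 2(1 − Φ(3.69/√8.56)) = 2(1 − Φ(1.2612)) ≈ 0.2072

By the reflection principle for standard BM, P(τ_b ≤ t) = 2 · P(B_t ≥ b). Since B_t ~ N(0, t), P(B_t ≥ 3.69) = 1 − Φ(3.69/√t) = 1 − Φ(3.69/√8.56) = 1 − Φ(1.2612) ≈ 0.10362. Doubling: P(τ_{3.69} ≤ 8.56) ≈ 2 · 0.10362 = 0.20724 ≈ 0.2072.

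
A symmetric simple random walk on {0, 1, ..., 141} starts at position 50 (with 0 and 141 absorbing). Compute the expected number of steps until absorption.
E[τ | X_0 = 50] = 4550

Let v_k = E[τ | X_0 = k]. Boundary: v_0 = v_141 = 0. Recurrence: v_k = 1 + (v_{k-1} + v_{k+1})/2 for 1 ≤ k ≤ 140. The particular solution to v_k − (v_{k-1} + v_{k+1})/2 = 1 is v_k = −k^2. Adding homogeneous solution A + B k and matching boundaries gives v_k = k (141 − k). Substituting k = 50: v_50 = 50 · 91 = 4550.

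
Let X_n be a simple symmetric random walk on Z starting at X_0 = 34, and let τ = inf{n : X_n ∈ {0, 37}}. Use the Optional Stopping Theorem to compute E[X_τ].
E[X_τ] = 34

X_n is a martingale and τ is a bounded-mean stopping time (indeed τ is finite a.s. with bounded expectation since the walk is in a bounded region). By the OST, E[X_τ] = E[X_0] = 34. Equivalently: E[X_τ] = 37 · P(hit 37 first) + 0 · P(hit 0 first) = 37 · (34/37) = 34.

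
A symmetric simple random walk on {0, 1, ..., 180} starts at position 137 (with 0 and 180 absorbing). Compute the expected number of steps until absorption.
E[τ | X_0 = 137] = 5891

Let v_k = E[τ | X_0 = k]. Boundary: v_0 = v_180 = 0. Recurrence: v_k = 1 + (v_{k-1} + v_{k+1})/2 for 1 ≤ k ≤ 179. The particular solution to v_k − (v_{k-1} + v_{k+1})/2 = 1 is v_k = −k^2. Adding homogeneous solution A + B k and matching boundaries gives v_k = k (180 − k). Substituting k = 137: v_137 = 137 · 43 = 5891.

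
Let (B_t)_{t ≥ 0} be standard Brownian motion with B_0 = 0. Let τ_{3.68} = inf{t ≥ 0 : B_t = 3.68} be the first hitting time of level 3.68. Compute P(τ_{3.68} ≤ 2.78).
P(τ_{3.68} ≤ 2.78) = 2(1 − Φ(3.68/√2.78)) = 2(1 − Φ(2.2071)) ≈ 0.0273

By the reflection principle for standard BM, P(τ_b ≤ t) = 2 · P(B_t ≥ b). Since B_t ~ N(0, t), P(B_t ≥ 3.68) = 1 − Φ(3.68/√t) = 1 − Φ(3.68/√2.78) = 1 − Φ(2.2071) ≈ 0.01365. Doubling: P(τ_{3.68} ≤ 2.78) ≈ 2 · 0.01365 = 0.02730 ≈ 0.0273.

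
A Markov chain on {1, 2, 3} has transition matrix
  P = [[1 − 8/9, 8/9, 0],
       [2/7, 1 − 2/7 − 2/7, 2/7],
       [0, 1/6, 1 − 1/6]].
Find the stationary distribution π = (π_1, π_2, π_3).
π = (9/85, 28/85, 48/85)

This is a birth-death chain on three states, which satisfies detailed balance: π_1 · P_{12} = π_2 · P_{21} and π_2 · P_{23} = π_3 · P_{32}.
From π_1 · 8/9 = π_2 · 2/7: π_2/π_1 = (8/9)/(2/7) = 28/9.
From π_2 · 2/7 = π_3 · 1/6: π_3/π_2 = (2/7)/(1/6) = 12/7.
Take π_1 proportional to 1; then unnormalized π = (1, 28/9, 16/3). Normalize by dividing by the sum 85/9:
  π = (9/85, 28/85, 48/85).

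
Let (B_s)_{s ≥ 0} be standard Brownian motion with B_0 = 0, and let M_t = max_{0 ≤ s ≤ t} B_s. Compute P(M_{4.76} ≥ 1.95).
P(M_{4.76} ≥ 1.95) = 2·P(B_{4.76} ≥ 1.95) = 2(1 − Φ(1.95/√4.76)) ≈ 0.3714

By the reflection principle for Brownian motion, P(M_t ≥ a) = 2 · P(B_t ≥ a) for a ≥ 0. Since B_t ~ N(0, t), P(B_t ≥ 1.95) = 1 − Φ(1.95/√t) = 1 − Φ(1.95/√4.76) = 1 − Φ(0.8938). So
  P(M_{4.76} ≥ 1.95) = 2(1 − Φ(0.8938)) ≈ 0.3714.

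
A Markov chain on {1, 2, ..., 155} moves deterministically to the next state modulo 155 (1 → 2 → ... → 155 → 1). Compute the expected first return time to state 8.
E[T_8 | X_0 = 8] = 155

The chain cycles deterministically, so starting at state 8 it returns in exactly 155 steps. Equivalently, the stationary distribution is uniform π_j = 1/155 for every state j, so by Kac's formula E[T_8] = 1/π_8 = 155.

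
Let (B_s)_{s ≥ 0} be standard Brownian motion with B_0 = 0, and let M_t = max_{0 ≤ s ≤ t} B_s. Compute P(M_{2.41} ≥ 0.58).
P(M_{2.41} ≥ 0.58) = 2·P(B_{2.41} ≥ 0.58) = 2(1 − Φ(0.58/√2.41)) ≈ 0.7087

By the reflection principle for Brownian motion, P(M_t ≥ a) = 2 · P(B_t ≥ a) for a ≥ 0. Since B_t ~ N(0, t), P(B_t ≥ 0.58) = 1 − Φ(0.58/√t) = 1 − Φ(0.58/√2.41) = 1 − Φ(0.3736). So
  P(M_{2.41} ≥ 0.58) = 2(1 − Φ(0.3736)) ≈ 0.7087.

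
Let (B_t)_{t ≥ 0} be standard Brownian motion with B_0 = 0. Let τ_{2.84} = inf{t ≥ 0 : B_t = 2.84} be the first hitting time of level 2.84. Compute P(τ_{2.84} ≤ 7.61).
P(τ_{2.84} ≤ 7.61) = 2(1 − Φ(2.84/√7.61)) = 2(1 − Φ(1.0295)) ≈ 0.3032

By the reflection principle for standard BM, P(τ_b ≤ t) = 2 · P(B_t ≥ b). Since B_t ~ N(0, t), P(B_t ≥ 2.84) = 1 − Φ(2.84/√t) = 1 − Φ(2.84/√7.61) = 1 − Φ(1.0295) ≈ 0.15162. Doubling: P(τ_{2.84} ≤ 7.61) ≈ 2 · 0.15162 = 0.30324 ≈ 0.3032.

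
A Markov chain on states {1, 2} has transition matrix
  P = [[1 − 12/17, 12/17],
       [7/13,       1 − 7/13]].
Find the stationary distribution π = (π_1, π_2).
π_1 = 119/275, π_2 = 156/275

Solve πP = π with π_1 + π_2 = 1. From πP = π: π_1 · (1 − 12/17) + π_2 · 7/13 = π_1 ⇒ π_2 · 7/13 = π_1 · 12/17 ⇒ π_2/π_1 = (12/17)/(7/13) = 156/119. Together with π_1 + π_2 = 1:
  π_1 = (7/13)/(12/17 + 7/13) = (7/13)/(275/221) = 119/275,
  π_2 = (12/17)/(12/17 + 7/13) = (12/17)/(275/221) = 156/275.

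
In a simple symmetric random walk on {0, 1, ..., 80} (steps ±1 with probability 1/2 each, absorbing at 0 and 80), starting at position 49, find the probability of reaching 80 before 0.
P(hit 80 before 0) = 49/80

Let u_k = P(hit 80 before 0 | start at k). Then u_0 = 0, u_80 = 1, and u_k = u_{k-1}/2 + u_{k+1}/2 for 1 ≤ k ≤ 79. This harmonic recurrence is solved by u_k = k/80, giving u_49 = 49/80.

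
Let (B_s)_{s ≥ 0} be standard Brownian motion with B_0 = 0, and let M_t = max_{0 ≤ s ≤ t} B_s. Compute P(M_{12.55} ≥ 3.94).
P(M_{12.55} ≥ 3.94) = 2·P(B_{12.55} ≥ 3.94) = 2(1 − Φ(3.94/√12.55)) ≈ 0.2661

By the reflection principle for Brownian motion, P(M_t ≥ a) = 2 · P(B_t ≥ a) for a ≥ 0. Since B_t ~ N(0, t), P(B_t ≥ 3.94) = 1 − Φ(3.94/√t) = 1 − Φ(3.94/√12.55) = 1 − Φ(1.1122). So
  P(M_{12.55} ≥ 3.94) = 2(1 − Φ(1.1122)) ≈ 0.2661.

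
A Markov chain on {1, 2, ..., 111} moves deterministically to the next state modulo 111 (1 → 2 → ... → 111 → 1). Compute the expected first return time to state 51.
E[T_51 | X_0 = 51] = 111

The chain cycles deterministically, so starting at state 51 it returns in exactly 111 steps. Equivalently, the stationary distribution is uniform π_j = 1/111 for every state j, so by Kac's formula E[T_51] = 1/π_51 = 111.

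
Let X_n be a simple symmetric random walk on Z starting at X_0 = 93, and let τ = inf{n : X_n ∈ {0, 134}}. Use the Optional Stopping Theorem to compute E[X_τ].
E[X_τ] = 93

X_n is a martingale and τ is a bounded-mean stopping time (indeed τ is finite a.s. with bounded expectation since the walk is in a bounded region). By the OST, E[X_τ] = E[X_0] = 93. Equivalently: E[X_τ] = 134 · P(hit 134 first) + 0 · P(hit 0 first) = 134 · (93/134) = 93.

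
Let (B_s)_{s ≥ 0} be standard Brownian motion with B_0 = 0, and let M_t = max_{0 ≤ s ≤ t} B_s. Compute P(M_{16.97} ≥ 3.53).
P(M_{16.97} ≥ 3.53) = 2·P(B_{16.97} ≥ 3.53) = 2(1 − Φ(3.53/√16.97)) ≈ 0.3915

By the reflection principle for Brownian motion, P(M_t ≥ a) = 2 · P(B_t ≥ a) for a ≥ 0. Since B_t ~ N(0, t), P(B_t ≥ 3.53) = 1 − Φ(3.53/√t) = 1 − Φ(3.53/√16.97) = 1 − Φ(0.8569). So
  P(M_{16.97} ≥ 3.53) = 2(1 − Φ(0.8569)) ≈ 0.3915.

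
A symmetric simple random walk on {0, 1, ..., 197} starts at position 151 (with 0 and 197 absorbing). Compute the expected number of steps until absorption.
E[τ | X_0 = 151] = 6946

Let v_k = E[τ | X_0 = k]. Boundary: v_0 = v_197 = 0. Recurrence: v_k = 1 + (v_{k-1} + v_{k+1})/2 for 1 ≤ k ≤ 196. The particular solution to v_k − (v_{k-1} + v_{k+1})/2 = 1 is v_k = −k^2. Adding homogeneous solution A + B k and matching boundaries gives v_k = k (197 − k). Substituting k = 151: v_151 = 151 · 46 = 6946.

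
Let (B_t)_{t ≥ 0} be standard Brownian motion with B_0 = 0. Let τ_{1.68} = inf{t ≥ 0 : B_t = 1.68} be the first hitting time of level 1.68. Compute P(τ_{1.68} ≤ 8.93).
P(τ_{1.68} ≤ 8.93) = 2(1 − Φ(1.68/√8.93)) = 2(1 − Φ(0.5622)) ≈ 0.5740

By the reflection principle for standard BM, P(τ_b ≤ t) = 2 · P(B_t ≥ b). Since B_t ~ N(0, t), P(B_t ≥ 1.68) = 1 − Φ(1.68/√t) = 1 − Φ(1.68/√8.93) = 1 − Φ(0.5622) ≈ 0.28699. Doubling: P(τ_{1.68} ≤ 8.93) ≈ 2 · 0.28699 = 0.57398 ≈ 0.5740.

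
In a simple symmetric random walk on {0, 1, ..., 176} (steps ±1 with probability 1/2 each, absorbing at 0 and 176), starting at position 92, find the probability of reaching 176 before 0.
P(hit 176 before 0) = 92/176 = 23/44

Let u_k = P(hit 176 before 0 | start at k). Then u_0 = 0, u_176 = 1, and u_k = u_{k-1}/2 + u_{k+1}/2 for 1 ≤ k ≤ 175. This harmonic recurrence is solved by u_k = k/176, giving u_92 = 92/176 = 23/44.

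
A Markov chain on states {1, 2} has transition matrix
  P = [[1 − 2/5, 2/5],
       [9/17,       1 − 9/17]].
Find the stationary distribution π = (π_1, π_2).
π_1 = 45/79, π_2 = 34/79

Solve πP = π with π_1 + π_2 = 1. From πP = π: π_1 · (1 − 2/5) + π_2 · 9/17 = π_1 ⇒ π_2 · 9/17 = π_1 · 2/5 ⇒ π_2/π_1 = (2/5)/(9/17) = 34/45. Together with π_1 + π_2 = 1:
  π_1 = (9/17)/(2/5 + 9/17) = (9/17)/(79/85) = 45/79,
  π_2 = (2/5)/(2/5 + 9/17) = (2/5)/(79/85) = 34/79.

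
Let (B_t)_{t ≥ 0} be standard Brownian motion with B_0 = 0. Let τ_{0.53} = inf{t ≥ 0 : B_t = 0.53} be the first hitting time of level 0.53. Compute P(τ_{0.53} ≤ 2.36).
P(τ_{0.53} ≤ 2.36) = 2(1 − Φ(0.53/√2.36)) = 2(1 − Φ(0.3450)) ≈ 0.7301

By the reflection principle for standard BM, P(τ_b ≤ t) = 2 · P(B_t ≥ b). Since B_t ~ N(0, t), P(B_t ≥ 0.53) = 1 − Φ(0.53/√t) = 1 − Φ(0.53/√2.36) = 1 − Φ(0.3450) ≈ 0.36505. Doubling: P(τ_{0.53} ≤ 2.36) ≈ 2 · 0.36505 = 0.73010 ≈ 0.7301.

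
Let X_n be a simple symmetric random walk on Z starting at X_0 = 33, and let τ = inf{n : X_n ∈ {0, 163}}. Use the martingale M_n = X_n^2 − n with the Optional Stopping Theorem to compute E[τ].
E[τ] = 4290

M_n = X_n^2 − n is a martingale (since E[X_{n+1}^2 | F_n] = X_n^2 + 1). By OST (τ has finite mean in a bounded region), E[M_τ] = E[M_0] = X_0^2 − 0 = 33^2 = 1089. Also E[M_τ] = E[X_τ^2] − E[τ]. The walk exits at 0 or 163, with P(hit 163 first) = 33/163, so E[X_τ^2] = 163^2 · 33/163 + 0 = 5379. Thus E[τ] = E[X_τ^2] − E[M_τ] = 5379 − 1089 = 4290 = 33(163 − 33) = 4290.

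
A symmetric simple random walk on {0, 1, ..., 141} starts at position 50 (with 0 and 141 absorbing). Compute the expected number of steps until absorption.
E[τ | X_0 = 50] = 4550

Let v_k = E[τ | X_0 = k]. Boundary: v_0 = v_141 = 0. Recurrence: v_k = 1 + (v_{k-1} + v_{k+1})/2 for 1 ≤ k ≤ 140. The particular solution to v_k − (v_{k-1} + v_{k+1})/2 = 1 is v_k = −k^2. Adding homogeneous solution A + B k and matching boundaries gives v_k = k (141 − k). Substituting k = 50: v_50 = 50 · 91 = 4550.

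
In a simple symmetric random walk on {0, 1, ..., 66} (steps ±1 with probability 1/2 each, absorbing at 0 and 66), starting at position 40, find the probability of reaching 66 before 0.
P(hit 66 before 0) = 40/66 = 20/33

Let u_k = P(hit 66 before 0 | start at k). Then u_0 = 0, u_66 = 1, and u_k = u_{k-1}/2 + u_{k+1}/2 for 1 ≤ k ≤ 65. This harmonic recurrence is solved by u_k = k/66, giving u_40 = 40/66 = 20/33.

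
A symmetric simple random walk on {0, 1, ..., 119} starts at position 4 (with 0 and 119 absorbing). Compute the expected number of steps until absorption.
E[τ | X_0 = 4] = 460

Let v_k = E[τ | X_0 = k]. Boundary: v_0 = v_119 = 0. Recurrence: v_k = 1 + (v_{k-1} + v_{k+1})/2 for 1 ≤ k ≤ 118. The particular solution to v_k − (v_{k-1} + v_{k+1})/2 = 1 is v_k = −k^2. Adding homogeneous solution A + B k and matching boundaries gives v_k = k (119 − k). Substituting k = 4: v_4 = 4 · 115 = 460.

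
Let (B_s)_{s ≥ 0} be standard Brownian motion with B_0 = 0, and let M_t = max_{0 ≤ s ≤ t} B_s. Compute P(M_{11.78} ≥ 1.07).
P(M_{11.78} ≥ 1.07) = 2·P(B_{11.78} ≥ 1.07) = 2(1 − Φ(1.07/√11.78)) ≈ 0.7552

By the reflection principle for Brownian motion, P(M_t ≥ a) = 2 · P(B_t ≥ a) for a ≥ 0. Since B_t ~ N(0, t), P(B_t ≥ 1.07) = 1 − Φ(1.07/√t) = 1 − Φ(1.07/√11.78) = 1 − Φ(0.3118). So
  P(M_{11.78} ≥ 1.07) = 2(1 − Φ(0.3118)) ≈ 0.7552.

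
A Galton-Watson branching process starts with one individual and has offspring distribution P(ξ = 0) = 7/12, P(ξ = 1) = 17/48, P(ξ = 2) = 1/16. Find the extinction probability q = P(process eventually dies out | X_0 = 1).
q = 1

Mean offspring μ = 0·7/12 + 1·17/48 + 2·1/16 = 23/48 ≤ 1. For μ ≤ 1 with offspring not concentrated at 1, the Galton-Watson process goes extinct almost surely, so q = 1.
(Algebraic check: The pgf is f(s) = 7/12 + 17/48·s + 1/16·s². The extinction probability q is the smallest fixed point of f in [0, 1]. Setting s = f(s):
  1/16·s² + (17/48 − 1)·s + 7/12 = 0
  1/16·s² − (7/12 + 1/16)·s + 7/12 = 0
which factors as (s − 1)·(1/16·s − 7/12) = 0, giving roots s = 1 and s = (7/12)/(1/16) = 28/3. Since 28/3 ≥ 1, the smallest root in [0, 1] is s = 1.)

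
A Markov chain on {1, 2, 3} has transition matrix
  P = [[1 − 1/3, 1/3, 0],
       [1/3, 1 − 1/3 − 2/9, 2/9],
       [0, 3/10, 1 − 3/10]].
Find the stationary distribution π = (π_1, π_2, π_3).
π = (27/74, 27/74, 10/37)

This is a birth-death chain on three states, which satisfies detailed balance: π_1 · P_{12} = π_2 · P_{21} and π_2 · P_{23} = π_3 · P_{32}.
From π_1 · 1/3 = π_2 · 1/3: π_2/π_1 = (1/3)/(1/3) = 1.
From π_2 · 2/9 = π_3 · 3/10: π_3/π_2 = (2/9)/(3/10) = 20/27.
Take π_1 proportional to 1; then unnormalized π = (1, 1, 20/27). Normalize by dividing by the sum 74/27:
  π = (27/74, 27/74, 10/37).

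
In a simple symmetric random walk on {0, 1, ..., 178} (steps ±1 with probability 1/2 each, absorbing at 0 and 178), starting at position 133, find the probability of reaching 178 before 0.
P(hit 178 before 0) = 133/178

Let u_k = P(hit 178 before 0 | start at k). Then u_0 = 0, u_178 = 1, and u_k = u_{k-1}/2 + u_{k+1}/2 for 1 ≤ k ≤ 177. This harmonic recurrence is solved by u_k = k/178, giving u_133 = 133/178.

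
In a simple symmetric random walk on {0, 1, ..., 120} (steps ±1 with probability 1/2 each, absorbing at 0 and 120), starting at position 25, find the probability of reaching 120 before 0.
P(hit 120 before 0) = 25/120 = 5/24

Let u_k = P(hit 120 before 0 | start at k). Then u_0 = 0, u_120 = 1, and u_k = u_{k-1}/2 + u_{k+1}/2 for 1 ≤ k ≤ 119. This harmonic recurrence is solved by u_k = k/120, giving u_25 = 25/120 = 5/24.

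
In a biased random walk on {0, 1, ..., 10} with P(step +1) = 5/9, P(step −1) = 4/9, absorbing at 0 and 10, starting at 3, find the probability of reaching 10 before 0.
P(hit 10 before 0) = (1 − (4/5)^3) / (1 − (4/5)^10) = 4765625/8717049

Let u_k denote P(reach 10 before 0 | start at k). Boundary: u_0 = 0, u_10 = 1. Recurrence: u_k = 5/9·u_{k+1} + 4/9·u_{k-1} for 1 ≤ k ≤ 9. Try u_k = A + B·r^k with r = q/p = (4/9)/(5/9) = 4/5. Substitution satisfies the recurrence; boundary conditions give:
  u_k = (1 − r^k) / (1 − r^N) = (1 − (4/5)^3) / (1 − (4/5)^10) = 4765625/8717049.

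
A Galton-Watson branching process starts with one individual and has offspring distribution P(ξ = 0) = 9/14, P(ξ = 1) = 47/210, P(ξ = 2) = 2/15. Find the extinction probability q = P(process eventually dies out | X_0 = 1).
q = 1

Mean offspring μ = 0·9/14 + 1·47/210 + 2·2/15 = 103/210 ≤ 1. For μ ≤ 1 with offspring not concentrated at 1, the Galton-Watson process goes extinct almost surely, so q = 1.
(Algebraic check: The pgf is f(s) = 9/14 + 47/210·s + 2/15·s². The extinction probability q is the smallest fixed point of f in [0, 1]. Setting s = f(s):
  2/15·s² + (47/210 − 1)·s + 9/14 = 0
  2/15·s² − (9/14 + 2/15)·s + 9/14 = 0
which factors as (s − 1)·(2/15·s − 9/14) = 0, giving roots s = 1 and s = (9/14)/(2/15) = 135/28. Since 135/28 ≥ 1, the smallest root in [0, 1] is s = 1.)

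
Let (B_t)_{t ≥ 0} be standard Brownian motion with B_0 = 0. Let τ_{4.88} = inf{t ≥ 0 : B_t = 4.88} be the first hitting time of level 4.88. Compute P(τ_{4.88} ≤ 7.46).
P(τ_{4.88} ≤ 7.46) = 2(1 − Φ(4.88/√7.46)) = 2(1 − Φ(1.7867)) ≈ 0.0740

By the reflection principle for standard BM, P(τ_b ≤ t) = 2 · P(B_t ≥ b). Since B_t ~ N(0, t), P(B_t ≥ 4.88) = 1 − Φ(4.88/√t) = 1 − Φ(4.88/√7.46) = 1 − Φ(1.7867) ≈ 0.03699. Doubling: P(τ_{4.88} ≤ 7.46) ≈ 2 · 0.03699 = 0.07398 ≈ 0.0740.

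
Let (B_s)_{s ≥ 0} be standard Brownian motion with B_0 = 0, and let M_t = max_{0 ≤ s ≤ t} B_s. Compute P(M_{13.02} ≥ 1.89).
P(M_{13.02} ≥ 1.89) = 2·P(B_{13.02} ≥ 1.89) = 2(1 − Φ(1.89/√13.02)) ≈ 0.6004

By the reflection principle for Brownian motion, P(M_t ≥ a) = 2 · P(B_t ≥ a) for a ≥ 0. Since B_t ~ N(0, t), P(B_t ≥ 1.89) = 1 − Φ(1.89/√t) = 1 − Φ(1.89/√13.02) = 1 − Φ(0.5238). So
  P(M_{13.02} ≥ 1.89) = 2(1 − Φ(0.5238)) ≈ 0.6004.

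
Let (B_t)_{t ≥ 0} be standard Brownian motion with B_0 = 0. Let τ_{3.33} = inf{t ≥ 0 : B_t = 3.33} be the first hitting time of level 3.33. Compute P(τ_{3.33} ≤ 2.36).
P(τ_{3.33} ≤ 2.36) = 2(1 − Φ(3.33/√2.36)) = 2(1 − Φ(2.1676)) ≈ 0.0302

By the reflection principle for standard BM, P(τ_b ≤ t) = 2 · P(B_t ≥ b). Since B_t ~ N(0, t), P(B_t ≥ 3.33) = 1 − Φ(3.33/√t) = 1 − Φ(3.33/√2.36) = 1 − Φ(2.1676) ≈ 0.01509. Doubling: P(τ_{3.33} ≤ 2.36) ≈ 2 · 0.01509 = 0.03018 ≈ 0.0302.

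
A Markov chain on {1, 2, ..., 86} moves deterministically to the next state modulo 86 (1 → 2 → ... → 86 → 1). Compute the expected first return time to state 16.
E[T_16 | X_0 = 16] = 86

The chain cycles deterministically, so starting at state 16 it returns in exactly 86 steps. Equivalently, the stationary distribution is uniform π_j = 1/86 for every state j, so by Kac's formula E[T_16] = 1/π_16 = 86.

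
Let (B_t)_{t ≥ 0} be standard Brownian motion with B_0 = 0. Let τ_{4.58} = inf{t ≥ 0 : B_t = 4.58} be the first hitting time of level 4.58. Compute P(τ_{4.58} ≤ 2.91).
P(τ_{4.58} ≤ 2.91) = 2(1 − Φ(4.58/√2.91)) = 2(1 − Φ(2.6848)) ≈ 0.0073

By the reflection principle for standard BM, P(τ_b ≤ t) = 2 · P(B_t ≥ b). Since B_t ~ N(0, t), P(B_t ≥ 4.58) = 1 − Φ(4.58/√t) = 1 − Φ(4.58/√2.91) = 1 − Φ(2.6848) ≈ 0.00363. Doubling: P(τ_{4.58} ≤ 2.91) ≈ 2 · 0.00363 = 0.00726 ≈ 0.0073.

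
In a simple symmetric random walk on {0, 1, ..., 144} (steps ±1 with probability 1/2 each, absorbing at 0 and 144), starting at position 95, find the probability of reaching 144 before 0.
P(hit 144 before 0) = 95/144

Let u_k = P(hit 144 before 0 | start at k). Then u_0 = 0, u_144 = 1, and u_k = u_{k-1}/2 + u_{k+1}/2 for 1 ≤ k ≤ 143. This harmonic recurrence is solved by u_k = k/144, giving u_95 = 95/144.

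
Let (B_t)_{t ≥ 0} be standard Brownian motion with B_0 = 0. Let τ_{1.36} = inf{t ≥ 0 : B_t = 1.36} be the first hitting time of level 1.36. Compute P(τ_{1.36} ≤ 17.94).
P(τ_{1.36} ≤ 17.94) = 2(1 − Φ(1.36/√17.94)) = 2(1 − Φ(0.3211)) ≈ 0.7481

By the reflection principle for standard BM, P(τ_b ≤ t) = 2 · P(B_t ≥ b). Since B_t ~ N(0, t), P(B_t ≥ 1.36) = 1 − Φ(1.36/√t) = 1 − Φ(1.36/√17.94) = 1 − Φ(0.3211) ≈ 0.37407. Doubling: P(τ_{1.36} ≤ 17.94) ≈ 2 · 0.37407 = 0.74814 ≈ 0.7481.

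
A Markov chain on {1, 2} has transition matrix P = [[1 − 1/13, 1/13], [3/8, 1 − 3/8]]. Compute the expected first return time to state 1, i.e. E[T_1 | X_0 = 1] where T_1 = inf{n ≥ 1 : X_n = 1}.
E[T_1 | X_0 = 1] = 1/π_1 = 47/39

For an irreducible recurrent Markov chain with stationary distribution π, E[T_i | X_0 = i] = 1/π_i (Kac's formula). Here π_1 = (3/8)/(1/13 + 3/8) = (3/8)/(47/104) = 39/47, so E[T_1 | X_0 = 1] = 1/π_1 = (1/13 + 3/8)/(3/8) = (47/104)/(3/8) = 47/39.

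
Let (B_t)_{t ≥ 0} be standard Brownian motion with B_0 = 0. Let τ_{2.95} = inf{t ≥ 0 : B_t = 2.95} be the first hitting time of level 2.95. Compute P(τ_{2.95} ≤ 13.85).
P(τ_{2.95} ≤ 13.85) = 2(1 − Φ(2.95/√13.85)) = 2(1 − Φ(0.7927)) ≈ 0.4280

By the reflection principle for standard BM, P(τ_b ≤ t) = 2 · P(B_t ≥ b). Since B_t ~ N(0, t), P(B_t ≥ 2.95) = 1 − Φ(2.95/√t) = 1 − Φ(2.95/√13.85) = 1 − Φ(0.7927) ≈ 0.21398. Doubling: P(τ_{2.95} ≤ 13.85) ≈ 2 · 0.21398 = 0.42796 ≈ 0.4280.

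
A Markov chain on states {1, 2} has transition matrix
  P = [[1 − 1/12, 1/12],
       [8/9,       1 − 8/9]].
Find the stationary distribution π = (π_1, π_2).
π_1 = 32/35, π_2 = 3/35

Solve πP = π with π_1 + π_2 = 1. From πP = π: π_1 · (1 − 1/12) + π_2 · 8/9 = π_1 ⇒ π_2 · 8/9 = π_1 · 1/12 ⇒ π_2/π_1 = (1/12)/(8/9) = 3/32. Together with π_1 + π_2 = 1:
  π_1 = (8/9)/(1/12 + 8/9) = (8/9)/(35/36) = 32/35,
  π_2 = (1/12)/(1/12 + 8/9) = (1/12)/(35/36) = 3/35.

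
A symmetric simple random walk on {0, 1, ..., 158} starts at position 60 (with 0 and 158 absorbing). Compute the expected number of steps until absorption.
E[τ | X_0 = 60] = 5880

Let v_k = E[τ | X_0 = k]. Boundary: v_0 = v_158 = 0. Recurrence: v_k = 1 + (v_{k-1} + v_{k+1})/2 for 1 ≤ k ≤ 157. The particular solution to v_k − (v_{k-1} + v_{k+1})/2 = 1 is v_k = −k^2. Adding homogeneous solution A + B k and matching boundaries gives v_k = k (158 − k). Substituting k = 60: v_60 = 60 · 98 = 5880.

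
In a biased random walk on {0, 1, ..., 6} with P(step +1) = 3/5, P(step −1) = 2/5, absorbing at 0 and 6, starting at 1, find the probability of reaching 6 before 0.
P(hit 6 before 0) = (1 − (2/3)^1) / (1 − (2/3)^6) = 243/665

Let u_k denote P(reach 6 before 0 | start at k). Boundary: u_0 = 0, u_6 = 1. Recurrence: u_k = 3/5·u_{k+1} + 2/5·u_{k-1} for 1 ≤ k ≤ 5. Try u_k = A + B·r^k with r = q/p = (2/5)/(3/5) = 2/3. Substitution satisfies the recurrence; boundary conditions give:
  u_k = (1 − r^k) / (1 − r^N) = (1 − (2/3)^1) / (1 − (2/3)^6) = 243/665.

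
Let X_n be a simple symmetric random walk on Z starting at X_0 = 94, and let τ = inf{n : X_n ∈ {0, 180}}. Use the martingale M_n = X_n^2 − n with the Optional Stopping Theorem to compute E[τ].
E[τ] = 8084

M_n = X_n^2 − n is a martingale (since E[X_{n+1}^2 | F_n] = X_n^2 + 1). By OST (τ has finite mean in a bounded region), E[M_τ] = E[M_0] = X_0^2 − 0 = 94^2 = 8836. Also E[M_τ] = E[X_τ^2] − E[τ]. The walk exits at 0 or 180, with P(hit 180 first) = 94/180, so E[X_τ^2] = 180^2 · 94/180 + 0 = 16920. Thus E[τ] = E[X_τ^2] − E[M_τ] = 16920 − 8836 = 8084 = 94(180 − 94) = 8084.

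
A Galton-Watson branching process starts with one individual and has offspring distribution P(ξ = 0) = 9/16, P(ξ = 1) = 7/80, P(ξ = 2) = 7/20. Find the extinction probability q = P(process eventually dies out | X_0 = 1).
q = 1

Mean offspring μ = 0·9/16 + 1·7/80 + 2·7/20 = 63/80 ≤ 1. For μ ≤ 1 with offspring not concentrated at 1, the Galton-Watson process goes extinct almost surely, so q = 1.
(Algebraic check: The pgf is f(s) = 9/16 + 7/80·s + 7/20·s². The extinction probability q is the smallest fixed point of f in [0, 1]. Setting s = f(s):
  7/20·s² + (7/80 − 1)·s + 9/16 = 0
  7/20·s² − (9/16 + 7/20)·s + 9/16 = 0
which factors as (s − 1)·(7/20·s − 9/16) = 0, giving roots s = 1 and s = (9/16)/(7/20) = 45/28. Since 45/28 ≥ 1, the smallest root in [0, 1] is s = 1.)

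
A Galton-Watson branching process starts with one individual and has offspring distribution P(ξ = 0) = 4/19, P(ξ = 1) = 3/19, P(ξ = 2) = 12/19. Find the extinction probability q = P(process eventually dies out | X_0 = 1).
q = 1/3

The pgf is f(s) = 4/19 + 3/19·s + 12/19·s². The extinction probability q is the smallest fixed point of f in [0, 1]. Setting s = f(s):
  12/19·s² + (3/19 − 1)·s + 4/19 = 0
  12/19·s² − (4/19 + 12/19)·s + 4/19 = 0
which factors as (s − 1)·(12/19·s − 4/19) = 0, giving roots s = 1 and s = (4/19)/(12/19) = 1/3.
Mean offspring μ = 3/19 + 2·12/19 = 27/19 > 1 (supercritical), so q < 1. The extinction probability is the smaller root: q = (4/19)/(12/19) = 1/3.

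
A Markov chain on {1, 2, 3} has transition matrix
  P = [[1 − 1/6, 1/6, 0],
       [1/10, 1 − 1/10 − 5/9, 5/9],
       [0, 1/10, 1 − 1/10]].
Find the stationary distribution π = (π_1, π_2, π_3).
π = (27/322, 45/322, 125/161)

This is a birth-death chain on three states, which satisfies detailed balance: π_1 · P_{12} = π_2 · P_{21} and π_2 · P_{23} = π_3 · P_{32}.
From π_1 · 1/6 = π_2 · 1/10: π_2/π_1 = (1/6)/(1/10) = 5/3.
From π_2 · 5/9 = π_3 · 1/10: π_3/π_2 = (5/9)/(1/10) = 50/9.
Take π_1 proportional to 1; then unnormalized π = (1, 5/3, 250/27). Normalize by dividing by the sum 322/27:
  π = (27/322, 45/322, 125/161).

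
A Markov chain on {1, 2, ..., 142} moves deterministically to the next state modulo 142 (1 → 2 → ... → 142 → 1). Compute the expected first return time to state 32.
E[T_32 | X_0 = 32] = 142

The chain cycles deterministically, so starting at state 32 it returns in exactly 142 steps. Equivalently, the stationary distribution is uniform π_j = 1/142 for every state j, so by Kac's formula E[T_32] = 1/π_32 = 142.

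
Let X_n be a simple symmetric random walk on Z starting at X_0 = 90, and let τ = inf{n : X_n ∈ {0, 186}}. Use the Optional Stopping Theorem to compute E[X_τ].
E[X_τ] = 90

X_n is a martingale and τ is a bounded-mean stopping time (indeed τ is finite a.s. with bounded expectation since the walk is in a bounded region). By the OST, E[X_τ] = E[X_0] = 90. Equivalently: E[X_τ] = 186 · P(hit 186 first) + 0 · P(hit 0 first) = 186 · (90/186) = 90.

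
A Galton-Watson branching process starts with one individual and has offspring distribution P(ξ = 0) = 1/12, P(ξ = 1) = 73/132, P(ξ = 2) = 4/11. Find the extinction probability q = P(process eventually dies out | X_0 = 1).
q = 11/48

The pgf is f(s) = 1/12 + 73/132·s + 4/11·s². The extinction probability q is the smallest fixed point of f in [0, 1]. Setting s = f(s):
  4/11·s² + (73/132 − 1)·s + 1/12 = 0
  4/11·s² − (1/12 + 4/11)·s + 1/12 = 0
which factors as (s − 1)·(4/11·s − 1/12) = 0, giving roots s = 1 and s = (1/12)/(4/11) = 11/48.
Mean offspring μ = 73/132 + 2·4/11 = 169/132 > 1 (supercritical), so q < 1. The extinction probability is the smaller root: q = (1/12)/(4/11) = 11/48.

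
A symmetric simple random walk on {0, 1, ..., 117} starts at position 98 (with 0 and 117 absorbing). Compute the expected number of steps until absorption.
E[τ | X_0 = 98] = 1862

Let v_k = E[τ | X_0 = k]. Boundary: v_0 = v_117 = 0. Recurrence: v_k = 1 + (v_{k-1} + v_{k+1})/2 for 1 ≤ k ≤ 116. The particular solution to v_k − (v_{k-1} + v_{k+1})/2 = 1 is v_k = −k^2. Adding homogeneous solution A + B k and matching boundaries gives v_k = k (117 − k). Substituting k = 98: v_98 = 98 · 19 = 1862.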